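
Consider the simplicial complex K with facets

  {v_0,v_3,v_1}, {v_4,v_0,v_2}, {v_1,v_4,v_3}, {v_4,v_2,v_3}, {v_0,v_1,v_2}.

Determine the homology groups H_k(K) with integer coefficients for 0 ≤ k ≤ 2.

H_0 ≅ Z,  H_1 ≅ Z,  H_2 = 0.

Take the total order v_0 < v_1 < v_2 < v_3 < v_4 on the vertex set. Then K (dimension 2) consists of the simplices:

  0-simplices (5): [v_0], [v_1], [v_2], [v_3], [v_4]
  1-simplices (10): [v_0,v_1], [v_0,v_2], [v_0,v_3], [v_0,v_4], [v_1,v_2], [v_1,v_3], [v_1,v_4], [v_2,v_3], [v_2,v_4], [v_3,v_4]
  2-simplices (5): [v_0,v_1,v_2], [v_0,v_1,v_3], [v_0,v_2,v_4], [v_1,v_3,v_4], [v_2,v_3,v_4]

so the chain groups are C_0 ≅ Z^5, C_1 ≅ Z^10, C_2 ≅ Z^5.

The boundary map ∂_1: C_1 → C_0 is given by ∂[p,q] = [q] − [p].
This gives a 5×10 integer matrix of rank 4; reducing to Smith normal form yields diagonal entries (1,1,1,1).

∂_2: C_2 → C_1 sends each 2-simplex [p,q,r] to [q,r] − [p,r] + [p,q]. For instance
  ∂[v_2,v_3,v_4] = [v_3,v_4] − [v_2,v_4] + [v_2,v_3],
  ∂[v_0,v_1,v_2] = [v_1,v_2] − [v_0,v_2] + [v_0,v_1].
The 10×5 boundary matrix has rank 5 and Smith normal form diag(1,1,1,1,1).

Computing H_k = (kernel of ∂_k) / (image of ∂_{k+1}):

  H_0: rank C_0 − rank ∂_1 = 5 − 4 = 1, and the invariant factors of ∂_1 are all 1, so H_0 = Z.
  H_1: rank ker ∂_1 − rank ∂_2 = (10 − 4) − 5 = 1, and the invariant factors of ∂_2 are all 1, so H_1 = Z.
  H_2: rank ker ∂_2 − rank ∂_3 = (5 − 5) − 0 = 0, and there is no ∂_3, so H_2 = 0.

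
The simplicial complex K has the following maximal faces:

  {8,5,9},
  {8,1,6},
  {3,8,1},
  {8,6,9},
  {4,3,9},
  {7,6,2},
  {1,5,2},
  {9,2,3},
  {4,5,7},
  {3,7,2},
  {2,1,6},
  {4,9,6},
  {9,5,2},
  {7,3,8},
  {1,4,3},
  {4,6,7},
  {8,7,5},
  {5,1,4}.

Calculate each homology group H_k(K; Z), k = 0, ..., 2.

Take the total order 1 < 2 < 3 < 4 < 5 < 6 < 7 < 8 < 9 on the vertex set. Then K (dimension 2) consists of the simplices:

  0-simplices (9): [1], [2], [3], [4], [5], [6], [7], [8], [9]
  1-simplices (27): (27 of them)
  2-simplices (18): [1,2,5], [1,2,6], [1,3,4], [1,3,8], [1,4,5], [1,6,8], [2,3,7], [2,3,9], [2,5,9], [2,6,7], [3,4,9], [3,7,8], [4,5,7], [4,6,7], [4,6,9], [5,7,8], [5,8,9], [6,8,9]

Hence C_0 ≅ Z^9, C_1 ≅ Z^27, C_2 ≅ Z^18.

The boundary map ∂_1: C_1 → C_0 is given by ∂[p,q] = [q] − [p]. For instance
  ∂[4,9] = [9] − [4].
As a 9×27 matrix over Z this has rank 8, with invariant factors (1,1,1,1,1,1,1,1).

∂_2: C_2 → C_1 sends each 2-simplex [p,q,r] to [q,r] − [p,r] + [p,q]. For instance
  ∂[3,4,9] = [4,9] − [3,9] + [3,4],
  ∂[1,2,5] = [2,5] − [1,5] + [1,2].
The resulting 27×18 matrix has rank 17, and its Smith normal form has invariant factors (1,1,1,1,1,1,1,1,1,1,1,1,1,1,1,1,1).

From H_k ≅ ker(∂_k) / im(∂_{k+1}) we obtain:

  H_0: rank C_0 − rank ∂_1 = 9 − 8 = 1, and the invariant factors of ∂_1 are all 1, so H_0 = Z.
  H_1: rank ker ∂_1 − rank ∂_2 = (27 − 8) − 17 = 2, and the invariant factors of ∂_2 are all 1, so H_1 = Z^2.
  H_2: rank ker ∂_2 − rank ∂_3 = (18 − 17) − 0 = 1, and there is no ∂_3, so H_2 = Z.

As a check, the Euler characteristic is 9 − 27 + 18 = 0, which agrees with 1 − 2 + 1 = 0.

H_0 ≅ Z,  H_1 ≅ Z^2,  H_2 ≅ Z.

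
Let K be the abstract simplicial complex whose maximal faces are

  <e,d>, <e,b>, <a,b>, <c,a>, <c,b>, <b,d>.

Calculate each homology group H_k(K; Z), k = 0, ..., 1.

H_0 ≅ Z,  H_1 ≅ Z^2.

Order the vertices as a < b < c < d < e. Listing each simplex with vertices in this order, K has dimension 1 with simplices:

  0-simplices (5): a, b, c, d, e
  1-simplices (6): ab, ac, bc, bd, be, de

Hence C_0 ≅ Z^5, C_1 ≅ Z^6.

∂_1: C_1 → C_0 is given by ∂[p,q] = [q] − [p]. For instance
  ∂de = e − d.
This gives a 5×6 integer matrix of rank 4; reducing to Smith normal form yields diagonal entries (1,1,1,1).

Computing H_k = (kernel of ∂_k) / (image of ∂_{k+1}):

  H_0: rank C_0 − rank ∂_1 = 5 − 4 = 1, and the invariant factors of ∂_1 are all 1, so H_0 = Z.
  H_1: rank ker ∂_1 − rank ∂_2 = (6 − 4) − 0 = 2, and there is no ∂_2, so H_1 = Z^2.

As a check, the Euler characteristic is 5 − 6 = -1, which agrees with 1 − 2 = -1.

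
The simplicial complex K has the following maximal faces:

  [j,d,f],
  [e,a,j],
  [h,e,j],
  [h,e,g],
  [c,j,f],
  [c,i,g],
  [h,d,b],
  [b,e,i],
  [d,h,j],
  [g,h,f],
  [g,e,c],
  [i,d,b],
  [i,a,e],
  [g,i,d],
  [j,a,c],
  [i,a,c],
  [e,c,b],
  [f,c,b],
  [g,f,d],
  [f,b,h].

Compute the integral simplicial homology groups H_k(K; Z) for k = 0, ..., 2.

H_0 ≅ Z,  H_1 ≅ Z ⊕ Z/2,  H_2 = 0.

Order the vertices as a < b < c < d < e < f < g < h < i < j. Listing each simplex with vertices in this order, K has dimension 2 with simplices:

  0-simplices (10): a, b, c, d, e, f, g, h, i, j
  1-simplices (30): ac, ae, ai, aj, bc, bd, be, bf, bh, bi, ce, cf, cg, ci, cj, df, dg, dh, di, dj, eg, eh, ei, ej, fg, fh, fj, gh, gi, hj
  2-simplices (20): aci, acj, aei, aej, bce, bcf, bdh, bdi, bei, bfh, ceg, cfj, cgi, dfg, dfj, dgi, dhj, egh, ehj, fgh

Hence C_0 ≅ Z^10, C_1 ≅ Z^30, C_2 ≅ Z^20.

The boundary map ∂_1: C_1 → C_0 is given by ∂[p,q] = [q] − [p].
The resulting 10×30 matrix has rank 9, and its Smith normal form has invariant factors (1,1,1,1,1,1,1,1,1).

The boundary map ∂_2: C_2 → C_1 sends each 2-simplex [p,q,r] to [q,r] − [p,r] + [p,q]. For instance
  ∂fgh = gh − fh + fg,
  ∂bcf = cf − bf + bc.
As a 30×20 matrix over Z this has rank 20, with invariant factors (1,1,1,1,1,1,1,1,1,1,1,1,1,1,1,1,1,1,1,2).

Now H_k = ker ∂_k / im ∂_{k+1}, so:

  H_0: rank C_0 − rank ∂_1 = 10 − 9 = 1, and the invariant factors of ∂_1 are all 1, so H_0 ≅ Z.
  H_1: rank ker ∂_1 − rank ∂_2 = (30 − 9) − 20 = 1, and ∂_2 has invariant factor 2 > 1, so H_1 ≅ Z ⊕ Z/2.
  H_2: rank ker ∂_2 − rank ∂_3 = (20 − 20) − 0 = 0, and there is no ∂_3, so H_2 ≅ 0.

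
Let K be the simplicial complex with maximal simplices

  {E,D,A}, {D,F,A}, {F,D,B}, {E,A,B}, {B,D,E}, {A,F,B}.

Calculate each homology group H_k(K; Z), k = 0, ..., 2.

We work with the vertex ordering A < B < D < E < F. The simplices of K, each written with vertices in increasing order, are:

  0-simplices (5): A, B, D, E, F
  1-simplices (9): AB, AD, AE, AF, BD, BE, BF, DE, DF
  2-simplices (6): ABE, ABF, ADE, ADF, BDE, BDF

giving chain groups C_0 ≅ Z^5, C_1 ≅ Z^9, C_2 ≅ Z^6.

Boundary ∂_1: C_1 → C_0 maps an edge to its endpoints' difference, ∂[p,q] = q − p. For instance
  ∂DF = F − D.
The resulting 5×9 matrix has rank 4, and its Smith normal form has invariant factors (1,1,1,1).

The boundary map ∂_2: C_2 → C_1 sends each 2-simplex [p,q,r] to [q,r] − [p,r] + [p,q]. For instance
  ∂ABE = BE − AE + AB,
  ∂ADF = DF − AF + AD.
The resulting 9×6 matrix has rank 5, and its Smith normal form has invariant factors (1,1,1,1,1).

Reading off H_k = ker ∂_k / im ∂_{k+1}:

  H_0: rank C_0 − rank ∂_1 = 5 − 4 = 1, and the invariant factors of ∂_1 are all 1, so H_0 ≅ Z.
  H_1: rank ker ∂_1 − rank ∂_2 = (9 − 4) − 5 = 0, and the invariant factors of ∂_2 are all 1, so H_1 ≅ 0.
  H_2: rank ker ∂_2 − rank ∂_3 = (6 − 5) − 0 = 1, and there is no ∂_3, so H_2 ≅ Z.

H_0 = Z,  H_1 = 0,  H_2 = Z.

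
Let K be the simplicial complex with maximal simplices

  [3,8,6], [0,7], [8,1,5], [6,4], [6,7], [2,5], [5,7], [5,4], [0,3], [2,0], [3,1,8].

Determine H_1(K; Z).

H_1 = Z^4.

K has 9 vertices, 15 edges, 3 triangles.
rank ∂_1 = 8, rank ∂_2 = 3 ⇒ b_1 = 15 − 8 − 3 = 4; all invariant factors of ∂_2 are 1 so no torsion. So H_1 = Z^4.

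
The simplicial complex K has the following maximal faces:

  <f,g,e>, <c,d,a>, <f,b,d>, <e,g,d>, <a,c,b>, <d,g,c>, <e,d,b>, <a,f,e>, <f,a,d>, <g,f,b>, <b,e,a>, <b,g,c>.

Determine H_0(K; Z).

H_0 ≅ Z.

Take the total order a < b < c < d < e < f < g on the vertex set. Then K (dimension 2) consists of the simplices:

  0-simplices (7): a, b, c, d, e, f, g
  1-simplices (18): ab, ac, ad, ae, af, bc, bd, be, bf, bg, cd, cg, de, df, dg, ef, eg, fg
  2-simplices (12): abc, abe, acd, adf, aef, bcg, bde, bdf, bfg, cdg, deg, efg

so the chain groups are C_0 ≅ Z^7, C_1 ≅ Z^18, C_2 ≅ Z^12.

Boundary ∂_1: C_1 → C_0 sends each edge [p,q] (with p < q) to q − p.
The 7×18 boundary matrix has rank 6 and Smith normal form diag(1,1,1,1,1,1).

Boundary ∂_2: C_2 → C_1 maps a triangle to the signed sum of its edges. For instance
  ∂abe = be − ae + ab,
  ∂cdg = dg − cg + cd.
As a 18×12 matrix over Z this has rank 12, with invariant factors (1,1,1,1,1,1,1,1,1,1,1,2).

From H_k ≅ ker(∂_k) / im(∂_{k+1}) we obtain:

  H_0: rank C_0 − rank ∂_1 = 7 − 6 = 1, and the invariant factors of ∂_1 are all 1, so H_0 ≅ Z.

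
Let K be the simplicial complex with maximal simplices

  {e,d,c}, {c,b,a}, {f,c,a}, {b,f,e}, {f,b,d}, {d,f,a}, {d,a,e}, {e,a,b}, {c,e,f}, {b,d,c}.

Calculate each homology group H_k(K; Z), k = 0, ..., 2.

K has 6 vertices, 15 edges, 10 triangles.
rank ∂_0 = 0, rank ∂_1 = 5 ⇒ b_0 = 6 − 0 − 5 = 1; all invariant factors of ∂_1 are 1 so no torsion. So H_0 ≅ Z.
rank ∂_1 = 5, rank ∂_2 = 10 ⇒ b_1 = 15 − 5 − 10 = 0; ∂_2 has invariant factor(s) [2] giving torsion. So H_1 ≅ Z/2.
rank ∂_2 = 10, rank ∂_3 = 0 ⇒ b_2 = 10 − 10 − 0 = 0. So H_2 ≅ 0.

H_0 = Z,  H_1 = Z/2,  H_2 = 0.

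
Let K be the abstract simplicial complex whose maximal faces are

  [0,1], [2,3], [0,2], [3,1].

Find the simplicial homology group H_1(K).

Fix the vertex order 0 < 1 < 2 < 3 and write every simplex with vertices in increasing order. Then dim K = 1 and the simplices of K are:

  0-simplices (4): [0], [1], [2], [3]
  1-simplices (4): [0,1], [0,2], [1,3], [2,3]

Hence C_0 ≅ Z^4, C_1 ≅ Z^4.

∂_1: C_1 → C_0 maps an edge to its endpoints' difference, ∂[p,q] = q − p.
The 4×4 boundary matrix has rank 3 and Smith normal form diag(1,1,1).

From H_k ≅ ker(∂_k) / im(∂_{k+1}) we obtain:

  H_1: rank ker ∂_1 − rank ∂_2 = (4 − 3) − 0 = 1, and there is no ∂_2, so H_1 = Z.

H_1 ≅ Z.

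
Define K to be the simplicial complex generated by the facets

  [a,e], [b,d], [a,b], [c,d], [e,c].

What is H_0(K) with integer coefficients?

H_0 = Z.

We work with the vertex ordering a < b < c < d < e. The simplices of K, each written with vertices in increasing order, are:

  0-simplices (5): a, b, c, d, e
  1-simplices (5): ab, ae, bd, cd, ce

giving chain groups C_0 ≅ Z^5, C_1 ≅ Z^5.

The boundary map ∂_1: C_1 → C_0 sends each edge [p,q] (with p < q) to q − p. For instance
  ∂cd = d − c.
The 5×5 boundary matrix has rank 4 and Smith normal form diag(1,1,1,1).

From H_k ≅ ker(∂_k) / im(∂_{k+1}) we obtain:

  H_0: rank C_0 − rank ∂_1 = 5 − 4 = 1, and the invariant factors of ∂_1 are all 1, so H_0 ≅ Z.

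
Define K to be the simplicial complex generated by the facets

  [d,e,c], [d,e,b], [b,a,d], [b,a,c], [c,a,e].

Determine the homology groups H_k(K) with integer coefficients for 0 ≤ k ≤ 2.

Take the total order a < b < c < d < e on the vertex set. Then K (dimension 2) consists of the simplices:

  0-simplices (5): a, b, c, d, e
  1-simplices (10): ab, ac, ad, ae, bc, bd, be, cd, ce, de
  2-simplices (5): abc, abd, ace, bde, cde

giving chain groups C_0 ≅ Z^5, C_1 ≅ Z^10, C_2 ≅ Z^5.

Boundary ∂_1: C_1 → C_0 sends each edge [p,q] (with p < q) to q − p. For instance
  ∂be = e − b.
This gives a 5×10 integer matrix of rank 4; reducing to Smith normal form yields diagonal entries (1,1,1,1).

The boundary map ∂_2: C_2 → C_1 acts by ∂[p,q,r] = [q,r] − [p,r] + [p,q]. For instance
  ∂abc = bc − ac + ab,
  ∂ace = ce − ae + ac.
The resulting 10×5 matrix has rank 5, and its Smith normal form has invariant factors (1,1,1,1,1).

From H_k ≅ ker(∂_k) / im(∂_{k+1}) we obtain:

  H_0: rank C_0 − rank ∂_1 = 5 − 4 = 1, and the invariant factors of ∂_1 are all 1, so H_0 = Z.
  H_1: rank ker ∂_1 − rank ∂_2 = (10 − 4) − 5 = 1, and the invariant factors of ∂_2 are all 1, so H_1 = Z.
  H_2: rank ker ∂_2 − rank ∂_3 = (5 − 5) − 0 = 0, and there is no ∂_3, so H_2 = 0.

As a check, the Euler characteristic is 5 − 10 + 5 = 0, which agrees with 1 − 1 + 0 = 0.

H_0 = Z,  H_1 = Z,  H_2 = 0.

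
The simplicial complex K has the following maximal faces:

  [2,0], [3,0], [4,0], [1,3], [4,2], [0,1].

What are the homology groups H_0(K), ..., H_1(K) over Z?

Take the total order 0 < 1 < 2 < 3 < 4 on the vertex set. Then K (dimension 1) consists of the simplices:

  0-simplices (5): [0], [1], [2], [3], [4]
  1-simplices (6): [0,1], [0,2], [0,3], [0,4], [1,3], [2,4]

giving chain groups C_0 ≅ Z^5, C_1 ≅ Z^6.

Boundary ∂_1: C_1 → C_0 sends each edge [p,q] (with p < q) to q − p. For instance
  ∂[0,4] = [4] − [0].
As a 5×6 matrix over Z this has rank 4, with invariant factors (1,1,1,1).

From H_k ≅ ker(∂_k) / im(∂_{k+1}) we obtain:

  H_0: rank C_0 − rank ∂_1 = 5 − 4 = 1, and the invariant factors of ∂_1 are all 1, so H_0 ≅ Z.
  H_1: rank ker ∂_1 − rank ∂_2 = (6 − 4) − 0 = 2, and there is no ∂_2, so H_1 ≅ Z^2.

As a check, the Euler characteristic is 5 − 6 = -1, which agrees with 1 − 2 = -1.

H_0 ≅ Z,  H_1 ≅ Z^2.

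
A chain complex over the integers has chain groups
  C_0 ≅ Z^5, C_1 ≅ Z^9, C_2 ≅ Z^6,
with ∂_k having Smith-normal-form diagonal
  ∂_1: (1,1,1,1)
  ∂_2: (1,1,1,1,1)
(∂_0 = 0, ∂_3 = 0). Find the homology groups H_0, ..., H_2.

H_0: b_0 = 5 − 0 − 4 = 1; torsion from ∂_1 factors > 1: none. So H_0 ≅ Z.
H_1: b_1 = 9 − 4 − 5 = 0; torsion from ∂_2 factors > 1: none. So H_1 ≅ 0.
H_2: b_2 = 6 − 5 − 0 = 1; torsion from ∂_3 factors > 1: none. So H_2 ≅ Z.

H_0 ≅ Z,  H_1 = 0,  H_2 ≅ Z.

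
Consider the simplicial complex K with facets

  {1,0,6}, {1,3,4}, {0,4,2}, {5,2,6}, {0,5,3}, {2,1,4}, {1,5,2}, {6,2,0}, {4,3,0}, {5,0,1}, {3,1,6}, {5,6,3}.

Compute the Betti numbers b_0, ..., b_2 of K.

b_0 = 1, b_1 = 0, b_2 = 0.

We work with the vertex ordering 0 < 1 < 2 < 3 < 4 < 5 < 6. The simplices of K, each written with vertices in increasing order, are:

  0-simplices (7): [0], [1], [2], [3], [4], [5], [6]
  1-simplices (18): [0,1], [0,2], [0,3], [0,4], [0,5], [0,6], [1,2], [1,3], [1,4], [1,5], [1,6], [2,4], [2,5], [2,6], [3,4], [3,5], [3,6], [5,6]
  2-simplices (12): [0,1,5], [0,1,6], [0,2,4], [0,2,6], [0,3,4], [0,3,5], [1,2,4], [1,2,5], [1,3,4], [1,3,6], [2,5,6], [3,5,6]

so the chain groups are C_0 ≅ Z^7, C_1 ≅ Z^18, C_2 ≅ Z^12.

∂_1: C_1 → C_0 maps an edge to its endpoints' difference, ∂[p,q] = q − p.
As a 7×18 matrix over Z this has rank 6, with invariant factors (1,1,1,1,1,1).

Boundary ∂_2: C_2 → C_1 sends each 2-simplex [p,q,r] to [q,r] − [p,r] + [p,q]. For instance
  ∂[1,3,4] = [3,4] − [1,4] + [1,3],
  ∂[1,3,6] = [3,6] − [1,6] + [1,3].
This gives a 18×12 integer matrix of rank 12; reducing to Smith normal form yields diagonal entries (1,1,1,1,1,1,1,1,1,1,1,2).

Computing H_k = (kernel of ∂_k) / (image of ∂_{k+1}):

  H_0: rank C_0 − rank ∂_1 = 7 − 6 = 1, and the invariant factors of ∂_1 are all 1, so H_0 = Z.
  H_1: rank ker ∂_1 − rank ∂_2 = (18 − 6) − 12 = 0, and ∂_2 has invariant factor 2 > 1, so H_1 = Z/2.
  H_2: rank ker ∂_2 − rank ∂_3 = (12 − 12) − 0 = 0, and there is no ∂_3, so H_2 = 0.

As a check, the Euler characteristic is 7 − 18 + 12 = 1, which agrees with 1 − 0 + 0 = 1.
(K is a triangulation of the real projective plane RP^2.)

Hence the Betti numbers are b_0 = 1, b_1 = 0, b_2 = 0.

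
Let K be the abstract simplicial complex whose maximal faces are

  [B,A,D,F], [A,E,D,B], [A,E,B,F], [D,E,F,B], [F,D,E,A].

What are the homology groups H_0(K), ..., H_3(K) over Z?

K has 5 vertices, 10 edges, 10 triangles, 5 3-simplices.
rank ∂_0 = 0, rank ∂_1 = 4 ⇒ b_0 = 5 − 0 − 4 = 1; all invariant factors of ∂_1 are 1 so no torsion. So H_0 = Z.
rank ∂_1 = 4, rank ∂_2 = 6 ⇒ b_1 = 10 − 4 − 6 = 0; all invariant factors of ∂_2 are 1 so no torsion. So H_1 = 0.
rank ∂_2 = 6, rank ∂_3 = 4 ⇒ b_2 = 10 − 6 − 4 = 0; all invariant factors of ∂_3 are 1 so no torsion. So H_2 = 0.
rank ∂_3 = 4, rank ∂_4 = 0 ⇒ b_3 = 5 − 4 − 0 = 1. So H_3 = Z.

H_0 ≅ Z,  H_1 = 0,  H_2 = 0,  H_3 ≅ Z.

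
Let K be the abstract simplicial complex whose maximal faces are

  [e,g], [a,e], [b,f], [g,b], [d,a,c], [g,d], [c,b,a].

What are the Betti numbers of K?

b_0 = 1, b_1 = 2, b_2 = 0.

Take the total order a < b < c < d < e < f < g on the vertex set. Then K (dimension 2) consists of the simplices:

  0-simplices (7): a, b, c, d, e, f, g
  1-simplices (10): ab, ac, ad, ae, bc, bf, bg, cd, dg, eg
  2-simplices (2): abc, acd

Hence C_0 ≅ Z^7, C_1 ≅ Z^10, C_2 ≅ Z^2.

Boundary ∂_1: C_1 → C_0 is given by ∂[p,q] = [q] − [p]. For instance
  ∂ae = e − a.
The resulting 7×10 matrix has rank 6, and its Smith normal form has invariant factors (1,1,1,1,1,1).

∂_2: C_2 → C_1 acts by ∂[p,q,r] = [q,r] − [p,r] + [p,q]. For instance
  ∂abc = bc − ac + ab,
  ∂acd = cd − ad + ac.
This gives a 10×2 integer matrix of rank 2; reducing to Smith normal form yields diagonal entries (1,1).

From H_k ≅ ker(∂_k) / im(∂_{k+1}) we obtain:

  H_0: rank C_0 − rank ∂_1 = 7 − 6 = 1, and the invariant factors of ∂_1 are all 1, so H_0 = Z.
  H_1: rank ker ∂_1 − rank ∂_2 = (10 − 6) − 2 = 2, and the invariant factors of ∂_2 are all 1, so H_1 = Z^2.
  H_2: rank ker ∂_2 − rank ∂_3 = (2 − 2) − 0 = 0, and there is no ∂_3, so H_2 = 0.

As a check, the Euler characteristic is 7 − 10 + 2 = -1, which agrees with 1 − 2 + 0 = -1.

Hence the Betti numbers are b_0 = 1, b_1 = 2, b_2 = 0.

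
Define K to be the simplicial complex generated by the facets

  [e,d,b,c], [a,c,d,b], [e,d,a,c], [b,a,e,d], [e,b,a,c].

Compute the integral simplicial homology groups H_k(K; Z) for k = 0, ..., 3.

K has 5 vertices, 10 edges, 10 triangles, 5 3-simplices.
rank ∂_0 = 0, rank ∂_1 = 4 ⇒ b_0 = 5 − 0 − 4 = 1; all invariant factors of ∂_1 are 1 so no torsion. So H_0 ≅ Z.
rank ∂_1 = 4, rank ∂_2 = 6 ⇒ b_1 = 10 − 4 − 6 = 0; all invariant factors of ∂_2 are 1 so no torsion. So H_1 ≅ 0.
rank ∂_2 = 6, rank ∂_3 = 4 ⇒ b_2 = 10 − 6 − 4 = 0; all invariant factors of ∂_3 are 1 so no torsion. So H_2 ≅ 0.
rank ∂_3 = 4, rank ∂_4 = 0 ⇒ b_3 = 5 − 4 − 0 = 1. So H_3 ≅ Z.

H_0 ≅ Z,  H_1 = 0,  H_2 = 0,  H_3 ≅ Z.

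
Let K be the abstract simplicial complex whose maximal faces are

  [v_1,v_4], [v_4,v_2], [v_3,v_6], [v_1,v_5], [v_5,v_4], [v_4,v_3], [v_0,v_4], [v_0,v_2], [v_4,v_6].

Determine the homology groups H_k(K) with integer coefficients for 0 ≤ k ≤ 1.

H_0 = Z,  H_1 = Z^3.

K has 7 vertices, 9 edges.
rank ∂_0 = 0, rank ∂_1 = 6 ⇒ b_0 = 7 − 0 − 6 = 1; all invariant factors of ∂_1 are 1 so no torsion. So H_0 ≅ Z.
rank ∂_1 = 6, rank ∂_2 = 0 ⇒ b_1 = 9 − 6 − 0 = 3. So H_1 ≅ Z^3.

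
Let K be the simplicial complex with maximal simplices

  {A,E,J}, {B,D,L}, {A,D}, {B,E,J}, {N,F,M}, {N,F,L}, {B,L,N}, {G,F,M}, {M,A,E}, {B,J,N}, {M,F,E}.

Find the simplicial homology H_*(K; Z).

H_0 = Z,  H_1 = Z^2,  H_2 = 0.

K has 10 vertices, 21 edges, 10 triangles.
rank ∂_0 = 0, rank ∂_1 = 9 ⇒ b_0 = 10 − 0 − 9 = 1; all invariant factors of ∂_1 are 1 so no torsion. So H_0 ≅ Z.
rank ∂_1 = 9, rank ∂_2 = 10 ⇒ b_1 = 21 − 9 − 10 = 2; all invariant factors of ∂_2 are 1 so no torsion. So H_1 ≅ Z^2.
rank ∂_2 = 10, rank ∂_3 = 0 ⇒ b_2 = 10 − 10 − 0 = 0. So H_2 ≅ 0.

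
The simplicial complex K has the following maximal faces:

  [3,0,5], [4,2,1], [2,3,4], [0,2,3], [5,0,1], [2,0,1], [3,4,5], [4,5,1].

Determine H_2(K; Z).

H_2 ≅ Z.

Fix the vertex order 0 < 1 < 2 < 3 < 4 < 5 and write every simplex with vertices in increasing order. Then dim K = 2 and the simplices of K are:

  0-simplices (6): [0], [1], [2], [3], [4], [5]
  1-simplices (12): [0,1], [0,2], [0,3], [0,5], [1,2], [1,4], [1,5], [2,3], [2,4], [3,4], [3,5], [4,5]
  2-simplices (8): [0,1,2], [0,1,5], [0,2,3], [0,3,5], [1,2,4], [1,4,5], [2,3,4], [3,4,5]

Hence C_0 ≅ Z^6, C_1 ≅ Z^12, C_2 ≅ Z^8.

Boundary ∂_1: C_1 → C_0 maps an edge to its endpoints' difference, ∂[p,q] = q − p. For instance
  ∂[1,2] = [2] − [1].
The 6×12 boundary matrix has rank 5 and Smith normal form diag(1,1,1,1,1).

The boundary map ∂_2: C_2 → C_1 acts by ∂[p,q,r] = [q,r] − [p,r] + [p,q]. For instance
  ∂[1,4,5] = [4,5] − [1,5] + [1,4],
  ∂[0,1,5] = [1,5] − [0,5] + [0,1].
As a 12×8 matrix over Z this has rank 7, with invariant factors (1,1,1,1,1,1,1).

Computing H_k = (kernel of ∂_k) / (image of ∂_{k+1}):

  H_2: rank ker ∂_2 − rank ∂_3 = (8 − 7) − 0 = 1, and there is no ∂_3, so H_2 ≅ Z.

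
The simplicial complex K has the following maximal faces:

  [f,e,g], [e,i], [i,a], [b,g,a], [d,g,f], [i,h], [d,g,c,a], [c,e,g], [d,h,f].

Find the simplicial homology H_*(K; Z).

H_0 = Z,  H_1 = Z^2,  H_2 = 0,  H_3 = 0.

We work with the vertex ordering a < b < c < d < e < f < g < h < i. The simplices of K, each written with vertices in increasing order, are:

  0-simplices (9): a, b, c, d, e, f, g, h, i
  1-simplices (18): ab, ac, ad, ag, ai, bg, cd, ce, cg, df, dg, dh, ef, eg, ei, fg, fh, hi
  2-simplices (9): abg, acd, acg, adg, cdg, ceg, dfg, dfh, efg
  3-simplices (1): acdg

Hence C_0 ≅ Z^9, C_1 ≅ Z^18, C_2 ≅ Z^9, C_3 ≅ Z^1.

The boundary map ∂_1: C_1 → C_0 sends each edge [p,q] (with p < q) to q − p. For instance
  ∂ef = f − e.
As a 9×18 matrix over Z this has rank 8, with invariant factors (1,1,1,1,1,1,1,1).

∂_2: C_2 → C_1 acts by ∂[p,q,r] = [q,r] − [p,r] + [p,q]. For instance
  ∂abg = bg − ag + ab,
  ∂efg = fg − eg + ef.
The 18×9 boundary matrix has rank 8 and Smith normal form diag(1,1,1,1,1,1,1,1).

Boundary ∂_3: C_3 → C_2 sends each 3-simplex σ to the alternating sum Σ_i (−1)^i (σ with its i-th vertex removed). For instance
  ∂acdg = cdg − adg + acg − acd.
This gives a 9×1 integer matrix of rank 1; reducing to Smith normal form yields diagonal entries (1).

Reading off H_k = ker ∂_k / im ∂_{k+1}:

  H_0: rank C_0 − rank ∂_1 = 9 − 8 = 1, and the invariant factors of ∂_1 are all 1, so H_0 = Z.
  H_1: rank ker ∂_1 − rank ∂_2 = (18 − 8) − 8 = 2, and the invariant factors of ∂_2 are all 1, so H_1 = Z^2.
  H_2: rank ker ∂_2 − rank ∂_3 = (9 − 8) − 1 = 0, and the invariant factors of ∂_3 are all 1, so H_2 = 0.
  H_3: rank ker ∂_3 − rank ∂_4 = (1 − 1) − 0 = 0, and there is no ∂_4, so H_3 = 0.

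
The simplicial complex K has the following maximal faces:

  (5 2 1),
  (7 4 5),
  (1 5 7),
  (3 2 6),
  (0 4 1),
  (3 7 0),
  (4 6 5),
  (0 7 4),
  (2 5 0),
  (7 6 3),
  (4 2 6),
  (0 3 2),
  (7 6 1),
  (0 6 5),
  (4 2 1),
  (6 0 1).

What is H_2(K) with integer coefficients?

Take the total order 0 < 1 < 2 < 3 < 4 < 5 < 6 < 7 on the vertex set. Then K (dimension 2) consists of the simplices:

  0-simplices (8): [0], [1], [2], [3], [4], [5], [6], [7]
  1-simplices (24): (24 of them)
  2-simplices (16): [0,1,4], [0,1,6], [0,2,3], [0,2,5], [0,3,7], [0,4,7], [0,5,6], [1,2,4], [1,2,5], [1,5,7], [1,6,7], [2,3,6], [2,4,6], [3,6,7], [4,5,6], [4,5,7]

Hence C_0 ≅ Z^8, C_1 ≅ Z^24, C_2 ≅ Z^16.

∂_1: C_1 → C_0 is given by ∂[p,q] = [q] − [p]. For instance
  ∂[1,5] = [5] − [1].
This gives a 8×24 integer matrix of rank 7; reducing to Smith normal form yields diagonal entries (1,1,1,1,1,1,1).

∂_2: C_2 → C_1 sends each 2-simplex [p,q,r] to [q,r] − [p,r] + [p,q]. For instance
  ∂[0,5,6] = [5,6] − [0,6] + [0,5],
  ∂[0,2,5] = [2,5] − [0,5] + [0,2].
The 24×16 boundary matrix has rank 15 and Smith normal form diag(1,1,1,1,1,1,1,1,1,1,1,1,1,1,1).

From H_k ≅ ker(∂_k) / im(∂_{k+1}) we obtain:

  H_2: rank ker ∂_2 − rank ∂_3 = (16 − 15) − 0 = 1, and there is no ∂_3, so H_2 ≅ Z.

H_2 ≅ Z.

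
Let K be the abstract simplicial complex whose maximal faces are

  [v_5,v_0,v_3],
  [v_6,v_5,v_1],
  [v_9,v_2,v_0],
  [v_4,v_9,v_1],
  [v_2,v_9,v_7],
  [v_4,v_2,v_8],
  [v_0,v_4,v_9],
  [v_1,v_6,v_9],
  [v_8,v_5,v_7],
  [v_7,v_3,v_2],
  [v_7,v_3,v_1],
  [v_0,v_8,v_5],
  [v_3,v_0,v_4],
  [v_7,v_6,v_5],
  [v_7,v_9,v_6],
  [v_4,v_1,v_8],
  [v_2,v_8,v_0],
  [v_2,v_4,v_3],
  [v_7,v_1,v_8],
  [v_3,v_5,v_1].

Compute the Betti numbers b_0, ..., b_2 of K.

Fix the vertex order v_0 < v_1 < v_2 < v_3 < v_4 < v_5 < v_6 < v_7 < v_8 < v_9 and write every simplex with vertices in increasing order. Then dim K = 2 and the simplices of K are:

  0-simplices (10): [v_0], [v_1], [v_2], [v_3], [v_4], [v_5], [v_6], [v_7], [v_8], [v_9]
  1-simplices (30): (30 of them)
  2-simplices (20): (20 of them)

Hence C_0 ≅ Z^10, C_1 ≅ Z^30, C_2 ≅ Z^20.

The boundary map ∂_1: C_1 → C_0 maps an edge to its endpoints' difference, ∂[p,q] = q − p.
As a 10×30 matrix over Z this has rank 9, with invariant factors (1,1,1,1,1,1,1,1,1).

The boundary map ∂_2: C_2 → C_1 sends each 2-simplex [p,q,r] to [q,r] − [p,r] + [p,q]. For instance
  ∂[v_0,v_4,v_9] = [v_4,v_9] − [v_0,v_9] + [v_0,v_4],
  ∂[v_1,v_4,v_8] = [v_4,v_8] − [v_1,v_8] + [v_1,v_4].
As a 30×20 matrix over Z this has rank 20, with invariant factors (1,1,1,1,1,1,1,1,1,1,1,1,1,1,1,1,1,1,1,2).

Reading off H_k = ker ∂_k / im ∂_{k+1}:

  H_0: rank C_0 − rank ∂_1 = 10 − 9 = 1, and the invariant factors of ∂_1 are all 1, so H_0 = Z.
  H_1: rank ker ∂_1 − rank ∂_2 = (30 − 9) − 20 = 1, and ∂_2 has invariant factor 2 > 1, so H_1 = Z ⊕ Z/2.
  H_2: rank ker ∂_2 − rank ∂_3 = (20 − 20) − 0 = 0, and there is no ∂_3, so H_2 = 0.

As a check, the Euler characteristic is 10 − 30 + 20 = 0, which agrees with 1 − 1 + 0 = 0.
(K is a triangulation of the Klein bottle.)

Hence the Betti numbers are b_0 = 1, b_1 = 1, b_2 = 0.

b_0 = 1, b_1 = 1, b_2 = 0.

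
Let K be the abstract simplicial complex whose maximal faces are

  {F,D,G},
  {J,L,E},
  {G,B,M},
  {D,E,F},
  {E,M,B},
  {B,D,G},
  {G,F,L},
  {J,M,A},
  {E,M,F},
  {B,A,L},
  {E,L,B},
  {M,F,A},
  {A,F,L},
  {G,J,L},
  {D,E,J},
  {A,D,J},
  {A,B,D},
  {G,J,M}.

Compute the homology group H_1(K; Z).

Fix the vertex order A < B < D < E < F < G < J < L < M and write every simplex with vertices in increasing order. Then dim K = 2 and the simplices of K are:

  0-simplices (9): A, B, D, E, F, G, J, L, M
  1-simplices (27): AB, AD, AF, AJ, AL, AM, BD, BE, BG, BL, BM, DE, DF, DG, DJ, EF, EJ, EL, EM, FG, FL, FM, GJ, GL, GM, JL, JM
  2-simplices (18): ABD, ABL, ADJ, AFL, AFM, AJM, BDG, BEL, BEM, BGM, DEF, DEJ, DFG, EFM, EJL, FGL, GJL, GJM

giving chain groups C_0 ≅ Z^9, C_1 ≅ Z^27, C_2 ≅ Z^18.

Boundary ∂_1: C_1 → C_0 is given by ∂[p,q] = [q] − [p].
The resulting 9×27 matrix has rank 8, and its Smith normal form has invariant factors (1,1,1,1,1,1,1,1).

The boundary map ∂_2: C_2 → C_1 sends each 2-simplex [p,q,r] to [q,r] − [p,r] + [p,q]. For instance
  ∂GJL = JL − GL + GJ,
  ∂DEJ = EJ − DJ + DE.
As a 27×18 matrix over Z this has rank 17, with invariant factors (1,1,1,1,1,1,1,1,1,1,1,1,1,1,1,1,1).

Computing H_k = (kernel of ∂_k) / (image of ∂_{k+1}):

  H_1: rank ker ∂_1 − rank ∂_2 = (27 − 8) − 17 = 2, and the invariant factors of ∂_2 are all 1, so H_1 ≅ Z^2.

H_1 ≅ Z^2.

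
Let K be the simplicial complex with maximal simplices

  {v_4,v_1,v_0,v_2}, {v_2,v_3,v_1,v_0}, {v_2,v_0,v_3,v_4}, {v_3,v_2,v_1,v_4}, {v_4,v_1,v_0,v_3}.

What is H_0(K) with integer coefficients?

We work with the vertex ordering v_0 < v_1 < v_2 < v_3 < v_4. The simplices of K, each written with vertices in increasing order, are:

  0-simplices (5): [v_0], [v_1], [v_2], [v_3], [v_4]
  1-simplices (10): [v_0,v_1], [v_0,v_2], [v_0,v_3], [v_0,v_4], [v_1,v_2], [v_1,v_3], [v_1,v_4], [v_2,v_3], [v_2,v_4], [v_3,v_4]
  2-simplices (10): [v_0,v_1,v_2], [v_0,v_1,v_3], [v_0,v_1,v_4], [v_0,v_2,v_3], [v_0,v_2,v_4], [v_0,v_3,v_4], [v_1,v_2,v_3], [v_1,v_2,v_4], [v_1,v_3,v_4], [v_2,v_3,v_4]
  3-simplices (5): [v_0,v_1,v_2,v_3], [v_0,v_1,v_2,v_4], [v_0,v_1,v_3,v_4], [v_0,v_2,v_3,v_4], [v_1,v_2,v_3,v_4]

so the chain groups are C_0 ≅ Z^5, C_1 ≅ Z^10, C_2 ≅ Z^10, C_3 ≅ Z^5.

The boundary map ∂_1: C_1 → C_0 maps an edge to its endpoints' difference, ∂[p,q] = q − p.
The resulting 5×10 matrix has rank 4, and its Smith normal form has invariant factors (1,1,1,1).

∂_2: C_2 → C_1 maps a triangle to the signed sum of its edges. For instance
  ∂[v_1,v_2,v_4] = [v_2,v_4] − [v_1,v_4] + [v_1,v_2],
  ∂[v_0,v_2,v_3] = [v_2,v_3] − [v_0,v_3] + [v_0,v_2].
As a 10×10 matrix over Z this has rank 6, with invariant factors (1,1,1,1,1,1).

The boundary map ∂_3: C_3 → C_2 sends each 3-simplex σ to the alternating sum Σ_i (−1)^i (σ with its i-th vertex removed). For instance
  ∂[v_0,v_2,v_3,v_4] = [v_2,v_3,v_4] − [v_0,v_3,v_4] + [v_0,v_2,v_4] − [v_0,v_2,v_3],
  ∂[v_0,v_1,v_2,v_4] = [v_1,v_2,v_4] − [v_0,v_2,v_4] + [v_0,v_1,v_4] − [v_0,v_1,v_2].
This gives a 10×5 integer matrix of rank 4; reducing to Smith normal form yields diagonal entries (1,1,1,1).

Now H_k = ker ∂_k / im ∂_{k+1}, so:

  H_0: rank C_0 − rank ∂_1 = 5 − 4 = 1, and the invariant factors of ∂_1 are all 1, so H_0 = Z.

H_0 ≅ Z.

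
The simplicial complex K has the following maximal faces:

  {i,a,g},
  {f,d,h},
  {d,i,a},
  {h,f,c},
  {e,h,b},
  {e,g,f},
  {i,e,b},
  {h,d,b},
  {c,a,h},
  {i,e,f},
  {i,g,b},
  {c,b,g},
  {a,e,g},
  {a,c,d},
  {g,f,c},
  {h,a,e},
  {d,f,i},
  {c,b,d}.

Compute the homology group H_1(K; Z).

H_1 = Z ⊕ Z/2Z.

K has 9 vertices, 27 edges, 18 triangles.
rank ∂_1 = 8, rank ∂_2 = 18 ⇒ b_1 = 27 − 8 − 18 = 1; ∂_2 has invariant factor(s) [2] giving torsion. So H_1 = Z ⊕ Z/2Z.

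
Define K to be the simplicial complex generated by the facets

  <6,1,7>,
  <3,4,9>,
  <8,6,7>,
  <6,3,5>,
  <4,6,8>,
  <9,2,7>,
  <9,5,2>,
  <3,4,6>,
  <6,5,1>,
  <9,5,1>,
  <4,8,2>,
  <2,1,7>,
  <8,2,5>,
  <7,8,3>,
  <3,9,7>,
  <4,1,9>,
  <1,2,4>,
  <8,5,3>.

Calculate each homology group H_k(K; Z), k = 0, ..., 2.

H_0 = Z,  H_1 = Z ⊕ Z/2Z,  H_2 = 0.

We work with the vertex ordering 1 < 2 < 3 < 4 < 5 < 6 < 7 < 8 < 9. The simplices of K, each written with vertices in increasing order, are:

  0-simplices (9): [1], [2], [3], [4], [5], [6], [7], [8], [9]
  1-simplices (27): (27 of them)
  2-simplices (18): [1,2,4], [1,2,7], [1,4,9], [1,5,6], [1,5,9], [1,6,7], [2,4,8], [2,5,8], [2,5,9], [2,7,9], [3,4,6], [3,4,9], [3,5,6], [3,5,8], [3,7,8], [3,7,9], [4,6,8], [6,7,8]

giving chain groups C_0 ≅ Z^9, C_1 ≅ Z^27, C_2 ≅ Z^18.

The boundary map ∂_1: C_1 → C_0 is given by ∂[p,q] = [q] − [p].
This gives a 9×27 integer matrix of rank 8; reducing to Smith normal form yields diagonal entries (1,1,1,1,1,1,1,1).

Boundary ∂_2: C_2 → C_1 sends each 2-simplex [p,q,r] to [q,r] − [p,r] + [p,q]. For instance
  ∂[1,5,6] = [5,6] − [1,6] + [1,5],
  ∂[3,4,9] = [4,9] − [3,9] + [3,4].
The resulting 27×18 matrix has rank 18, and its Smith normal form has invariant factors (1,1,1,1,1,1,1,1,1,1,1,1,1,1,1,1,1,2).

Now H_k = ker ∂_k / im ∂_{k+1}, so:

  H_0: rank C_0 − rank ∂_1 = 9 − 8 = 1, and the invariant factors of ∂_1 are all 1, so H_0 = Z.
  H_1: rank ker ∂_1 − rank ∂_2 = (27 − 8) − 18 = 1, and ∂_2 has invariant factor 2 > 1, so H_1 = Z ⊕ Z/2Z.
  H_2: rank ker ∂_2 − rank ∂_3 = (18 − 18) − 0 = 0, and there is no ∂_3, so H_2 = 0.

(K is a triangulation of the Klein bottle.)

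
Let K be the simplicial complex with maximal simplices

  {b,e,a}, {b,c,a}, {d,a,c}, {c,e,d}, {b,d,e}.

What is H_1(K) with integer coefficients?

We work with the vertex ordering a < b < c < d < e. The simplices of K, each written with vertices in increasing order, are:

  0-simplices (5): a, b, c, d, e
  1-simplices (10): ab, ac, ad, ae, bc, bd, be, cd, ce, de
  2-simplices (5): abc, abe, acd, bde, cde

so the chain groups are C_0 ≅ Z^5, C_1 ≅ Z^10, C_2 ≅ Z^5.

Boundary ∂_1: C_1 → C_0 is given by ∂[p,q] = [q] − [p].
The resulting 5×10 matrix has rank 4, and its Smith normal form has invariant factors (1,1,1,1).

The boundary map ∂_2: C_2 → C_1 sends each 2-simplex [p,q,r] to [q,r] − [p,r] + [p,q]. For instance
  ∂abc = bc − ac + ab,
  ∂abe = be − ae + ab.
The resulting 10×5 matrix has rank 5, and its Smith normal form has invariant factors (1,1,1,1,1).

Now H_k = ker ∂_k / im ∂_{k+1}, so:

  H_1: rank ker ∂_1 − rank ∂_2 = (10 − 4) − 5 = 1, and the invariant factors of ∂_2 are all 1, so H_1 ≅ Z.

(K is a triangulation of the Möbius band.)

H_1 = Z.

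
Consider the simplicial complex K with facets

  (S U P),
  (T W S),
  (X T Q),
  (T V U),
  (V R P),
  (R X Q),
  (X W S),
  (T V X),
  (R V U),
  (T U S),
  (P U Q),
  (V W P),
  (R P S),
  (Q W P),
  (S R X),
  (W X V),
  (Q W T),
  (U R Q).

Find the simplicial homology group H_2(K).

K has 9 vertices, 27 edges, 18 triangles.
rank ∂_2 = 18, rank ∂_3 = 0 ⇒ b_2 = 18 − 18 − 0 = 0. So H_2 ≅ 0.

H_2 ≅ 0.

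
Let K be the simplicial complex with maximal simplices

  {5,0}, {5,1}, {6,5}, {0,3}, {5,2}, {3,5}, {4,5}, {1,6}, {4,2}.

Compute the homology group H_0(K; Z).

We work with the vertex ordering 0 < 1 < 2 < 3 < 4 < 5 < 6. The simplices of K, each written with vertices in increasing order, are:

  0-simplices (7): [0], [1], [2], [3], [4], [5], [6]
  1-simplices (9): [0,3], [0,5], [1,5], [1,6], [2,4], [2,5], [3,5], [4,5], [5,6]

Hence C_0 ≅ Z^7, C_1 ≅ Z^9.

∂_1: C_1 → C_0 is given by ∂[p,q] = [q] − [p]. For instance
  ∂[1,5] = [5] − [1].
The 7×9 boundary matrix has rank 6 and Smith normal form diag(1,1,1,1,1,1).

Computing H_k = (kernel of ∂_k) / (image of ∂_{k+1}):

  H_0: rank C_0 − rank ∂_1 = 7 − 6 = 1, and the invariant factors of ∂_1 are all 1, so H_0 ≅ Z.

H_0 ≅ Z.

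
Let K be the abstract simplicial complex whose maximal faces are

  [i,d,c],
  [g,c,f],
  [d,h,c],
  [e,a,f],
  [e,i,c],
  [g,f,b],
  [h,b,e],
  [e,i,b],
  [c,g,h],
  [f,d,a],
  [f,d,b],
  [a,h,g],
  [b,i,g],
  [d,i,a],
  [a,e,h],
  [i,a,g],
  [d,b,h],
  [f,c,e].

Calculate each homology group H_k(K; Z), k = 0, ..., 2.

H_0 = Z,  H_1 = Z^2,  H_2 = Z.

Fix the vertex order a < b < c < d < e < f < g < h < i and write every simplex with vertices in increasing order. Then dim K = 2 and the simplices of K are:

  0-simplices (9): a, b, c, d, e, f, g, h, i
  1-simplices (27): ad, ae, af, ag, ah, ai, bd, be, bf, bg, bh, bi, cd, ce, cf, cg, ch, ci, df, dh, di, ef, eh, ei, fg, gh, gi
  2-simplices (18): adf, adi, aef, aeh, agh, agi, bdf, bdh, beh, bei, bfg, bgi, cdh, cdi, cef, cei, cfg, cgh

so the chain groups are C_0 ≅ Z^9, C_1 ≅ Z^27, C_2 ≅ Z^18.

The boundary map ∂_1: C_1 → C_0 is given by ∂[p,q] = [q] − [p].
The resulting 9×27 matrix has rank 8, and its Smith normal form has invariant factors (1,1,1,1,1,1,1,1).

Boundary ∂_2: C_2 → C_1 acts by ∂[p,q,r] = [q,r] − [p,r] + [p,q]. For instance
  ∂cfg = fg − cg + cf,
  ∂cef = ef − cf + ce.
The 27×18 boundary matrix has rank 17 and Smith normal form diag(1,1,1,1,1,1,1,1,1,1,1,1,1,1,1,1,1).

Reading off H_k = ker ∂_k / im ∂_{k+1}:

  H_0: rank C_0 − rank ∂_1 = 9 − 8 = 1, and the invariant factors of ∂_1 are all 1, so H_0 ≅ Z.
  H_1: rank ker ∂_1 − rank ∂_2 = (27 − 8) − 17 = 2, and the invariant factors of ∂_2 are all 1, so H_1 ≅ Z^2.
  H_2: rank ker ∂_2 − rank ∂_3 = (18 − 17) − 0 = 1, and there is no ∂_3, so H_2 ≅ Z.

As a check, the Euler characteristic is 9 − 27 + 18 = 0, which agrees with 1 − 2 + 1 = 0.
(K is a triangulation of the torus T^2.)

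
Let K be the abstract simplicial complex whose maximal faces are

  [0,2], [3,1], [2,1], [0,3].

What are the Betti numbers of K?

Fix the vertex order 0 < 1 < 2 < 3 and write every simplex with vertices in increasing order. Then dim K = 1 and the simplices of K are:

  0-simplices (4): [0], [1], [2], [3]
  1-simplices (4): [0,2], [0,3], [1,2], [1,3]

giving chain groups C_0 ≅ Z^4, C_1 ≅ Z^4.

∂_1: C_1 → C_0 is given by ∂[p,q] = [q] − [p].
The 4×4 boundary matrix has rank 3 and Smith normal form diag(1,1,1).

Computing H_k = (kernel of ∂_k) / (image of ∂_{k+1}):

  H_0: rank C_0 − rank ∂_1 = 4 − 3 = 1, and the invariant factors of ∂_1 are all 1, so H_0 ≅ Z.
  H_1: rank ker ∂_1 − rank ∂_2 = (4 − 3) − 0 = 1, and there is no ∂_2, so H_1 ≅ Z.

As a check, the Euler characteristic is 4 − 4 = 0, which agrees with 1 − 1 = 0.
(K is a triangulation of the circle S^1.)

Hence the Betti numbers are b_0 = 1, b_1 = 1.

b_0 = 1, b_1 = 1.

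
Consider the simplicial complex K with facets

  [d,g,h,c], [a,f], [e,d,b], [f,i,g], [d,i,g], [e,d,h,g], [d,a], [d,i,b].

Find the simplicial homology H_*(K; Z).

Fix the vertex order a < b < c < d < e < f < g < h < i and write every simplex with vertices in increasing order. Then dim K = 3 and the simplices of K are:

  0-simplices (9): a, b, c, d, e, f, g, h, i
  1-simplices (18): ad, af, bd, be, bi, cd, cg, ch, de, dg, dh, di, eg, eh, fg, fi, gh, gi
  2-simplices (11): bde, bdi, cdg, cdh, cgh, deg, deh, dgh, dgi, egh, fgi
  3-simplices (2): cdgh, degh

giving chain groups C_0 ≅ Z^9, C_1 ≅ Z^18, C_2 ≅ Z^11, C_3 ≅ Z^2.

Boundary ∂_1: C_1 → C_0 is given by ∂[p,q] = [q] − [p]. For instance
  ∂eg = g − e.
This gives a 9×18 integer matrix of rank 8; reducing to Smith normal form yields diagonal entries (1,1,1,1,1,1,1,1).

Boundary ∂_2: C_2 → C_1 sends each 2-simplex [p,q,r] to [q,r] − [p,r] + [p,q]. For instance
  ∂bde = de − be + bd,
  ∂fgi = gi − fi + fg.
As a 18×11 matrix over Z this has rank 9, with invariant factors (1,1,1,1,1,1,1,1,1).

Boundary ∂_3: C_3 → C_2 sends each 3-simplex σ to the alternating sum Σ_i (−1)^i (σ with its i-th vertex removed). For instance
  ∂cdgh = dgh − cgh + cdh − cdg,
  ∂degh = egh − dgh + deh − deg.
The 11×2 boundary matrix has rank 2 and Smith normal form diag(1,1).

Now H_k = ker ∂_k / im ∂_{k+1}, so:

  H_0: rank C_0 − rank ∂_1 = 9 − 8 = 1, and the invariant factors of ∂_1 are all 1, so H_0 = Z.
  H_1: rank ker ∂_1 − rank ∂_2 = (18 − 8) − 9 = 1, and the invariant factors of ∂_2 are all 1, so H_1 = Z.
  H_2: rank ker ∂_2 − rank ∂_3 = (11 − 9) − 2 = 0, and the invariant factors of ∂_3 are all 1, so H_2 = 0.
  H_3: rank ker ∂_3 − rank ∂_4 = (2 − 2) − 0 = 0, and there is no ∂_4, so H_3 = 0.

H_0 ≅ Z,  H_1 ≅ Z,  H_2 = 0,  H_3 = 0.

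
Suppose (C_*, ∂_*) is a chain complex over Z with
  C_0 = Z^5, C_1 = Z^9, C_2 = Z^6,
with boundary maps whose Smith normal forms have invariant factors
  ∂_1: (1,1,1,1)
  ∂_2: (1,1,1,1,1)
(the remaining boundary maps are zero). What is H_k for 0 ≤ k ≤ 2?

H_0: b_0 = 5 − 0 − 4 = 1; torsion from ∂_1 factors > 1: none. So H_0 = Z.
H_1: b_1 = 9 − 4 − 5 = 0; torsion from ∂_2 factors > 1: none. So H_1 = 0.
H_2: b_2 = 6 − 5 − 0 = 1; torsion from ∂_3 factors > 1: none. So H_2 = Z.

H_0 = Z,  H_1 = 0,  H_2 = Z.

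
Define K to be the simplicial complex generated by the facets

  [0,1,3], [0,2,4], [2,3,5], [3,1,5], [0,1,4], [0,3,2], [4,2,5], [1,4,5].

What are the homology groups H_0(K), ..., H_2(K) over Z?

H_0 = Z,  H_1 = 0,  H_2 = Z.

Fix the vertex order 0 < 1 < 2 < 3 < 4 < 5 and write every simplex with vertices in increasing order. Then dim K = 2 and the simplices of K are:

  0-simplices (6): [0], [1], [2], [3], [4], [5]
  1-simplices (12): [0,1], [0,2], [0,3], [0,4], [1,3], [1,4], [1,5], [2,3], [2,4], [2,5], [3,5], [4,5]
  2-simplices (8): [0,1,3], [0,1,4], [0,2,3], [0,2,4], [1,3,5], [1,4,5], [2,3,5], [2,4,5]

giving chain groups C_0 ≅ Z^6, C_1 ≅ Z^12, C_2 ≅ Z^8.

∂_1: C_1 → C_0 maps an edge to its endpoints' difference, ∂[p,q] = q − p. For instance
  ∂[2,4] = [4] − [2].
As a 6×12 matrix over Z this has rank 5, with invariant factors (1,1,1,1,1).

The boundary map ∂_2: C_2 → C_1 maps a triangle to the signed sum of its edges. For instance
  ∂[0,2,3] = [2,3] − [0,3] + [0,2],
  ∂[1,4,5] = [4,5] − [1,5] + [1,4].
The 12×8 boundary matrix has rank 7 and Smith normal form diag(1,1,1,1,1,1,1).

From H_k ≅ ker(∂_k) / im(∂_{k+1}) we obtain:

  H_0: rank C_0 − rank ∂_1 = 6 − 5 = 1, and the invariant factors of ∂_1 are all 1, so H_0 ≅ Z.
  H_1: rank ker ∂_1 − rank ∂_2 = (12 − 5) − 7 = 0, and the invariant factors of ∂_2 are all 1, so H_1 ≅ 0.
  H_2: rank ker ∂_2 − rank ∂_3 = (8 − 7) − 0 = 1, and there is no ∂_3, so H_2 ≅ Z.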